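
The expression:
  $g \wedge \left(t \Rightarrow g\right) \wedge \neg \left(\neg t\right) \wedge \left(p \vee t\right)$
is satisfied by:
  {t: True, g: True}


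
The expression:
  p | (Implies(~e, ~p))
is always true.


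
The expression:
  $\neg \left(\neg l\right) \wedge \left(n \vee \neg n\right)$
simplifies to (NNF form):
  $l$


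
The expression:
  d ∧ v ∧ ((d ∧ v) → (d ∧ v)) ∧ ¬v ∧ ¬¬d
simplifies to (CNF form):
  False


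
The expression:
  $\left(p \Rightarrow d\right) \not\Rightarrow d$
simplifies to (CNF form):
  $\neg d \wedge \neg p$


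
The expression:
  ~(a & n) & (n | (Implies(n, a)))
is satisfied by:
  {n: False, a: False}
  {a: True, n: False}
  {n: True, a: False}


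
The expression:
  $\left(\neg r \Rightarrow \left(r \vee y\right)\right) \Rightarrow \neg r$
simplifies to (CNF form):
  $\neg r$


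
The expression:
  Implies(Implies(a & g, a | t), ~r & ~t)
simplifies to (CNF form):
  ~r & ~t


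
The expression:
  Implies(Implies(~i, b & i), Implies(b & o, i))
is always true.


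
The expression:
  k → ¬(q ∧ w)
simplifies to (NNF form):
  ¬k ∨ ¬q ∨ ¬w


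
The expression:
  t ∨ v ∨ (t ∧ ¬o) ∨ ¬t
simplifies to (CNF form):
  True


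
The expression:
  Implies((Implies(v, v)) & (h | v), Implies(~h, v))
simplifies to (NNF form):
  True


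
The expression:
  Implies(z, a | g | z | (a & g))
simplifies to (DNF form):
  True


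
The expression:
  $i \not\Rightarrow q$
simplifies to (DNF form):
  $i \wedge \neg q$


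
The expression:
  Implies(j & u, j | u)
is always true.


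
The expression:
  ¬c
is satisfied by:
  {c: False}


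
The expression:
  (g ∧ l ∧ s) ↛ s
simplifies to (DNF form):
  False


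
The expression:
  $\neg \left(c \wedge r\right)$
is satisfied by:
  {c: False, r: False}
  {r: True, c: False}
  {c: True, r: False}


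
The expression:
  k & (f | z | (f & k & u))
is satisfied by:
  {z: True, f: True, k: True}
  {z: True, k: True, f: False}
  {f: True, k: True, z: False}


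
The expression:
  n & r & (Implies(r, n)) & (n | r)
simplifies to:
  n & r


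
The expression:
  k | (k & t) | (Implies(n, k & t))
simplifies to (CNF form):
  k | ~n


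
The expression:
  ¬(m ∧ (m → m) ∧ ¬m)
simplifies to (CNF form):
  True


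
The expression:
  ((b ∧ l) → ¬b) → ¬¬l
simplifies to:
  l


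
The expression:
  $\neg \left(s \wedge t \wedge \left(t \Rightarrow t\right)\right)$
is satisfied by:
  {s: False, t: False}
  {t: True, s: False}
  {s: True, t: False}


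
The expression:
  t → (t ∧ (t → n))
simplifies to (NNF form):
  n ∨ ¬t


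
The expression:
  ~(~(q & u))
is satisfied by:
  {u: True, q: True}


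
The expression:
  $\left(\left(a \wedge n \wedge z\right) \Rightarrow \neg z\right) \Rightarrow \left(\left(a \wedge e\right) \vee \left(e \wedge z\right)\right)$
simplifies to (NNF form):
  $\left(a \vee e\right) \wedge \left(a \vee z\right) \wedge \left(e \vee n\right) \wedge \left(e \vee z\right)$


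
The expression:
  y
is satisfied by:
  {y: True}


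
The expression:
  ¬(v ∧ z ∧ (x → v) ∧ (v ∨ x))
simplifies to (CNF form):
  ¬v ∨ ¬z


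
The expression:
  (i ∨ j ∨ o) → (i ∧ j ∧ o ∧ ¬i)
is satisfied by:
  {i: False, o: False, j: False}


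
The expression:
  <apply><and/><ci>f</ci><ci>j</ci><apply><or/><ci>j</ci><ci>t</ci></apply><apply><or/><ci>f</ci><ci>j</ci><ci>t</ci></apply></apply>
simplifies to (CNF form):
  <apply><and/><ci>f</ci><ci>j</ci></apply>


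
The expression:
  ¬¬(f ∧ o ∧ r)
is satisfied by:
  {r: True, f: True, o: True}


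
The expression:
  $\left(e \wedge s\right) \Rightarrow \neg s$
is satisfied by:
  {s: False, e: False}
  {e: True, s: False}
  {s: True, e: False}


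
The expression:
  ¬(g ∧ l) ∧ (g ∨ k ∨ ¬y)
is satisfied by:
  {k: True, y: False, g: False, l: False}
  {l: False, y: False, k: False, g: False}
  {l: True, k: True, y: False, g: False}
  {l: True, y: False, k: False, g: False}
  {k: True, y: True, l: False, g: False}
  {l: True, k: True, y: True, g: False}
  {g: True, k: True, l: False, y: False}
  {g: True, l: False, y: False, k: False}
  {g: True, k: True, y: True, l: False}
  {g: True, y: True, l: False, k: False}


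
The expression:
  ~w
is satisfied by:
  {w: False}


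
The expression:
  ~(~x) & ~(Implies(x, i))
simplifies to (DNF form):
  x & ~i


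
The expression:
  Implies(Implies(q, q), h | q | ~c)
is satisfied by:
  {h: True, q: True, c: False}
  {h: True, c: False, q: False}
  {q: True, c: False, h: False}
  {q: False, c: False, h: False}
  {h: True, q: True, c: True}
  {h: True, c: True, q: False}
  {q: True, c: True, h: False}


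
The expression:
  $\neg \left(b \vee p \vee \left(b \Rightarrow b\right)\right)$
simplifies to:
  $\text{False}$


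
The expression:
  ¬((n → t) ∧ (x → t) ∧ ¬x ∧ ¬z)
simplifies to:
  x ∨ z ∨ (n ∧ ¬t)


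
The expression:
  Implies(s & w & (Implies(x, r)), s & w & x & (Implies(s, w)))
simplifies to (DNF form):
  x | ~s | ~w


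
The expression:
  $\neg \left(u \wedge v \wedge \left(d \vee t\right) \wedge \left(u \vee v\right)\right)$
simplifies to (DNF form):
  $\left(\neg d \wedge \neg t\right) \vee \neg u \vee \neg v$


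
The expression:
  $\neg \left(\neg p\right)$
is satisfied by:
  {p: True}


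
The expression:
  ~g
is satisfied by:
  {g: False}


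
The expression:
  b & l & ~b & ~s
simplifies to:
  False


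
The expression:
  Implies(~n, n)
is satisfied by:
  {n: True}


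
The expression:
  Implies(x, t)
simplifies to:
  t | ~x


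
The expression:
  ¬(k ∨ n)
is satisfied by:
  {n: False, k: False}


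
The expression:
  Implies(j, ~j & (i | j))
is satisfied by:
  {j: False}


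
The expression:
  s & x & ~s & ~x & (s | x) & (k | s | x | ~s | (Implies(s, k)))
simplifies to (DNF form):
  False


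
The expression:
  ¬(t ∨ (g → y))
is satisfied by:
  {g: True, y: False, t: False}


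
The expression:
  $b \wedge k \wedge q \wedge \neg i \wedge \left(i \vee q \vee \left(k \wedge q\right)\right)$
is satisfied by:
  {b: True, q: True, k: True, i: False}


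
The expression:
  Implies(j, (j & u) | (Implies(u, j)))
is always true.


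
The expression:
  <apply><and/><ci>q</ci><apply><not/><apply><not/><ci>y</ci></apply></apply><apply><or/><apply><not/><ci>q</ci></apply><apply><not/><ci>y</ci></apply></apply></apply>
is never true.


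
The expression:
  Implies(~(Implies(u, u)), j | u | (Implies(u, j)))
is always true.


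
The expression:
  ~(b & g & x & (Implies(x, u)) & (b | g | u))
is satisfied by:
  {u: False, x: False, g: False, b: False}
  {b: True, u: False, x: False, g: False}
  {g: True, u: False, x: False, b: False}
  {b: True, g: True, u: False, x: False}
  {x: True, b: False, u: False, g: False}
  {b: True, x: True, u: False, g: False}
  {g: True, x: True, b: False, u: False}
  {b: True, g: True, x: True, u: False}
  {u: True, g: False, x: False, b: False}
  {b: True, u: True, g: False, x: False}
  {g: True, u: True, b: False, x: False}
  {b: True, g: True, u: True, x: False}
  {x: True, u: True, g: False, b: False}
  {b: True, x: True, u: True, g: False}
  {g: True, x: True, u: True, b: False}


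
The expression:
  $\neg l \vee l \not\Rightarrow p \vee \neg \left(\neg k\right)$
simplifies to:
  $k \vee \neg l \vee \neg p$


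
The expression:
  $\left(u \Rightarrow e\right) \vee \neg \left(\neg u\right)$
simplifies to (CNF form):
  $\text{True}$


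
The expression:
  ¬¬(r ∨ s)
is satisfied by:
  {r: True, s: True}
  {r: True, s: False}
  {s: True, r: False}


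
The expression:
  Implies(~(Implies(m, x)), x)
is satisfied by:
  {x: True, m: False}
  {m: False, x: False}
  {m: True, x: True}


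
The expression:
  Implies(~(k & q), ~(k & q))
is always true.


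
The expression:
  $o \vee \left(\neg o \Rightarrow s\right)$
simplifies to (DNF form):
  $o \vee s$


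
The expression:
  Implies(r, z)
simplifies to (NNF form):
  z | ~r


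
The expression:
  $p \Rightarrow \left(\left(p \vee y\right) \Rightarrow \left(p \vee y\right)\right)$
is always true.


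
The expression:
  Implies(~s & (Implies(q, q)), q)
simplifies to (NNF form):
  q | s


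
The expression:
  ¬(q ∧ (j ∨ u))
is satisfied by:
  {u: False, q: False, j: False}
  {j: True, u: False, q: False}
  {u: True, j: False, q: False}
  {j: True, u: True, q: False}
  {q: True, j: False, u: False}


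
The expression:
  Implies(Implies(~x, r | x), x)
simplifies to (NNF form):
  x | ~r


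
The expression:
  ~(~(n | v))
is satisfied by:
  {n: True, v: True}
  {n: True, v: False}
  {v: True, n: False}


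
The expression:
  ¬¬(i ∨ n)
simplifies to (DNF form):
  i ∨ n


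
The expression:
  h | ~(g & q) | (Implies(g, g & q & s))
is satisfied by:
  {h: True, s: True, g: False, q: False}
  {h: True, g: False, s: False, q: False}
  {s: True, h: False, g: False, q: False}
  {h: False, g: False, s: False, q: False}
  {q: True, h: True, s: True, g: False}
  {q: True, h: True, g: False, s: False}
  {q: True, s: True, h: False, g: False}
  {q: True, h: False, g: False, s: False}
  {h: True, g: True, s: True, q: False}
  {h: True, g: True, q: False, s: False}
  {g: True, s: True, q: False, h: False}
  {g: True, q: False, s: False, h: False}
  {h: True, g: True, q: True, s: True}
  {h: True, g: True, q: True, s: False}
  {g: True, q: True, s: True, h: False}


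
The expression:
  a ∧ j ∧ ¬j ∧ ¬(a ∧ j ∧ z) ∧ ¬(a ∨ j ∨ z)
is never true.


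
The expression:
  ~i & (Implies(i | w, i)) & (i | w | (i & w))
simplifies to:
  False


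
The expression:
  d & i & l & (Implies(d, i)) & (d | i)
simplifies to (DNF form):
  d & i & l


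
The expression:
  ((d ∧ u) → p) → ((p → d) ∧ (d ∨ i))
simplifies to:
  d ∨ (i ∧ ¬p)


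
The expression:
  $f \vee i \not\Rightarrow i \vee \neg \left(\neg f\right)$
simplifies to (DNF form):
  $f$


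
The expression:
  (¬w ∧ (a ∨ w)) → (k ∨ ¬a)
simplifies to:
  k ∨ w ∨ ¬a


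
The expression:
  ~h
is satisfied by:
  {h: False}


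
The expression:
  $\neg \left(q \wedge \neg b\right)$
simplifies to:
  $b \vee \neg q$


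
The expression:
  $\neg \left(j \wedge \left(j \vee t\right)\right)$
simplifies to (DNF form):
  $\neg j$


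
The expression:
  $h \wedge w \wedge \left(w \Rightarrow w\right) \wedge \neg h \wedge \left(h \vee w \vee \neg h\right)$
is never true.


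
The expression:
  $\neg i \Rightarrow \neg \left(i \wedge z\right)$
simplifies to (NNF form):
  $\text{True}$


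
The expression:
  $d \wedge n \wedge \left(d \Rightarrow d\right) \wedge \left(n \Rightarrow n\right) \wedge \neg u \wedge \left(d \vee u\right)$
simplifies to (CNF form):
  $d \wedge n \wedge \neg u$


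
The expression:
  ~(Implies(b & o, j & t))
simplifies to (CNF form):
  b & o & (~j | ~t)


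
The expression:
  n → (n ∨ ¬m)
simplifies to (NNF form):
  True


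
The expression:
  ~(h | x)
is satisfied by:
  {x: False, h: False}


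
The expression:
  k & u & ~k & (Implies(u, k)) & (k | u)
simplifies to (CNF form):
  False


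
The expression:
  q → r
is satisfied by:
  {r: True, q: False}
  {q: False, r: False}
  {q: True, r: True}


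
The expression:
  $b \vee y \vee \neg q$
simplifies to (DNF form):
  $b \vee y \vee \neg q$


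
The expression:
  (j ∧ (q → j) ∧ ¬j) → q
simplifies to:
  True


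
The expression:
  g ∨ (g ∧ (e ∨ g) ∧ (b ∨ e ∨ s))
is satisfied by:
  {g: True}


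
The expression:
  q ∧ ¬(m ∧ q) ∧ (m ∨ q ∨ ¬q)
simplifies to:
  q ∧ ¬m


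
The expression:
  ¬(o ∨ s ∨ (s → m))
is never true.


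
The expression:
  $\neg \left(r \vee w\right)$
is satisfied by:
  {r: False, w: False}


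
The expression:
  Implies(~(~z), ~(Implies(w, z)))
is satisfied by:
  {z: False}


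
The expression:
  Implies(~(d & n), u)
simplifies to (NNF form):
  u | (d & n)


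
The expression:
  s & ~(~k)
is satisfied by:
  {s: True, k: True}


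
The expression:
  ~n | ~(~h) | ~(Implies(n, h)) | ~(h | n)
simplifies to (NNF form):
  True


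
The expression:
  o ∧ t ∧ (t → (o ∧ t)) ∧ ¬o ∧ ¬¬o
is never true.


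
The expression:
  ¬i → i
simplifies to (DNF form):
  i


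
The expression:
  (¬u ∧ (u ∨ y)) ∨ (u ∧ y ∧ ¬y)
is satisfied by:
  {y: True, u: False}


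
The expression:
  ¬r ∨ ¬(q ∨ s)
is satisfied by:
  {q: False, r: False, s: False}
  {s: True, q: False, r: False}
  {q: True, s: False, r: False}
  {s: True, q: True, r: False}
  {r: True, s: False, q: False}


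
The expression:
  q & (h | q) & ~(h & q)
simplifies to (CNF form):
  q & ~h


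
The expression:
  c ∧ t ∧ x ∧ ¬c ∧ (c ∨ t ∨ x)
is never true.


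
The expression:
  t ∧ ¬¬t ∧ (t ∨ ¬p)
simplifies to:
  t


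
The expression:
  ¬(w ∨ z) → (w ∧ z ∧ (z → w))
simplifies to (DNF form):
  w ∨ z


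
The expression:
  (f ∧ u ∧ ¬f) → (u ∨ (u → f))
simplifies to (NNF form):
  True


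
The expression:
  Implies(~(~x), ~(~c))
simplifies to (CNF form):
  c | ~x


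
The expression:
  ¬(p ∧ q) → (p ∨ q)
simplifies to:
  p ∨ q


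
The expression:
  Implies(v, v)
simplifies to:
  True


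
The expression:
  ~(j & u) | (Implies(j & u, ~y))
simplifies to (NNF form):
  ~j | ~u | ~y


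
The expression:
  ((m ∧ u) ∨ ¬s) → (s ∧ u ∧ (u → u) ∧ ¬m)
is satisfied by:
  {s: True, u: False, m: False}
  {s: True, m: True, u: False}
  {s: True, u: True, m: False}


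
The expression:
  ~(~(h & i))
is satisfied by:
  {h: True, i: True}


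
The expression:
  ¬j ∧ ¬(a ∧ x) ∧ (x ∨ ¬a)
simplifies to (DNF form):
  ¬a ∧ ¬j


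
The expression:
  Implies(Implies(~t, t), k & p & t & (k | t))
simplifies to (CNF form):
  (k | ~t) & (p | ~t)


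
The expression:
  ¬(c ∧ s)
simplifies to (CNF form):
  ¬c ∨ ¬s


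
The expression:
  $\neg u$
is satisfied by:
  {u: False}


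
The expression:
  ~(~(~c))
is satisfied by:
  {c: False}


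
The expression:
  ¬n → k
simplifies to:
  k ∨ n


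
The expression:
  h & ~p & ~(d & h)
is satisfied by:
  {h: True, d: False, p: False}


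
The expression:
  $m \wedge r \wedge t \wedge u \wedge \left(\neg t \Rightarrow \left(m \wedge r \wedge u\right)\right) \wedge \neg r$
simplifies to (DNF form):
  $\text{False}$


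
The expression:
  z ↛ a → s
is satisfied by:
  {a: True, s: True, z: False}
  {a: True, s: False, z: False}
  {s: True, a: False, z: False}
  {a: False, s: False, z: False}
  {a: True, z: True, s: True}
  {a: True, z: True, s: False}
  {z: True, s: True, a: False}


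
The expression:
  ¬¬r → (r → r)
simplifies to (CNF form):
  True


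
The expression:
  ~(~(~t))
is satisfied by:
  {t: False}


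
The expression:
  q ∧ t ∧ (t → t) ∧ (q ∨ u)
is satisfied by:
  {t: True, q: True}


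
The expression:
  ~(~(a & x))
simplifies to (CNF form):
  a & x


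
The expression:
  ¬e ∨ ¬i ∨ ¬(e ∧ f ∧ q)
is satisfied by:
  {e: False, q: False, i: False, f: False}
  {f: True, e: False, q: False, i: False}
  {i: True, e: False, q: False, f: False}
  {f: True, i: True, e: False, q: False}
  {q: True, f: False, e: False, i: False}
  {f: True, q: True, e: False, i: False}
  {i: True, q: True, f: False, e: False}
  {f: True, i: True, q: True, e: False}
  {e: True, i: False, q: False, f: False}
  {f: True, e: True, i: False, q: False}
  {i: True, e: True, f: False, q: False}
  {f: True, i: True, e: True, q: False}
  {q: True, e: True, i: False, f: False}
  {f: True, q: True, e: True, i: False}
  {i: True, q: True, e: True, f: False}


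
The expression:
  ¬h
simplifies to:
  ¬h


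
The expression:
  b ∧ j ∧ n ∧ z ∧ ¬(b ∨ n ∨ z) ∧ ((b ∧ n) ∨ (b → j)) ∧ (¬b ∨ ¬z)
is never true.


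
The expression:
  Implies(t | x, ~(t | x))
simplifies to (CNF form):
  ~t & ~x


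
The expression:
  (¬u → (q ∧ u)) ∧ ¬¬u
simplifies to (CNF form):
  u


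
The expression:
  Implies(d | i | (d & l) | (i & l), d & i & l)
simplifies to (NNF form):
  (d | ~i) & (i | ~d) & (l | ~i)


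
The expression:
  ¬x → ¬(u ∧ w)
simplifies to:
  x ∨ ¬u ∨ ¬w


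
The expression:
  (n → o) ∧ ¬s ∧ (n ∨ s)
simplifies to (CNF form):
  n ∧ o ∧ ¬s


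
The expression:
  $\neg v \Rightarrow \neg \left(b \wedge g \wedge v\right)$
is always true.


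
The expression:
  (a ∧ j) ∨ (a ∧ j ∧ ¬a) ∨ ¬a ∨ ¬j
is always true.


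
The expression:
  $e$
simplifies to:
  $e$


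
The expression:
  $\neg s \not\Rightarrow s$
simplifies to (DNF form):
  $\neg s$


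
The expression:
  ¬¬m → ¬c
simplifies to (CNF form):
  ¬c ∨ ¬m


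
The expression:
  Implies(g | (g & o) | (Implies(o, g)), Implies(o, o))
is always true.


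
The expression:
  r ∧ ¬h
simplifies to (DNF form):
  r ∧ ¬h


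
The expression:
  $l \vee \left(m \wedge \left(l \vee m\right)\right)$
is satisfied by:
  {m: True, l: True}
  {m: True, l: False}
  {l: True, m: False}


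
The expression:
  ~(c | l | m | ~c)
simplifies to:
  False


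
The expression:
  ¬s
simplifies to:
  ¬s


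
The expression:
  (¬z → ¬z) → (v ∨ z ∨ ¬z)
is always true.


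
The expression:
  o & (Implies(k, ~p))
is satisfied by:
  {o: True, p: False, k: False}
  {k: True, o: True, p: False}
  {p: True, o: True, k: False}


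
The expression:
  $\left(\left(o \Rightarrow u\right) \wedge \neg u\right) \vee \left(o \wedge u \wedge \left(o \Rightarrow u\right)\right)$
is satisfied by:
  {u: False, o: False}
  {o: True, u: True}


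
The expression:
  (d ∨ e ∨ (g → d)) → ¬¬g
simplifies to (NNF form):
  g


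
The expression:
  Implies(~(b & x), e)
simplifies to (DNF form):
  e | (b & x)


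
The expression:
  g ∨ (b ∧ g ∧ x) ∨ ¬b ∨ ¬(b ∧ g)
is always true.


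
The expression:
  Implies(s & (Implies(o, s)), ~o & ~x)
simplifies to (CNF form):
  (~o | ~s) & (~s | ~x)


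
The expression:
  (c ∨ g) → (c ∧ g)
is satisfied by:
  {c: False, g: False}
  {g: True, c: True}


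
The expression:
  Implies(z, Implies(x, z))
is always true.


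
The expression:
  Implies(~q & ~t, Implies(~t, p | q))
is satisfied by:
  {t: True, q: True, p: True}
  {t: True, q: True, p: False}
  {t: True, p: True, q: False}
  {t: True, p: False, q: False}
  {q: True, p: True, t: False}
  {q: True, p: False, t: False}
  {p: True, q: False, t: False}


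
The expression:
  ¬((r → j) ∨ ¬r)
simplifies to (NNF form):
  r ∧ ¬j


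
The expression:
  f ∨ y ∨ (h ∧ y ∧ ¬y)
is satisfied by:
  {y: True, f: True}
  {y: True, f: False}
  {f: True, y: False}


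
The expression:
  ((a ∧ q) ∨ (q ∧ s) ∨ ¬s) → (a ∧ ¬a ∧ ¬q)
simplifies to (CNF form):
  s ∧ ¬q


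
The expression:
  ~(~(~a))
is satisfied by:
  {a: False}


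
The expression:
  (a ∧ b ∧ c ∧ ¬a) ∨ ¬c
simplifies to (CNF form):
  ¬c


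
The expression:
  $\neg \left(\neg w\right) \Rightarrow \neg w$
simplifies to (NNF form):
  $\neg w$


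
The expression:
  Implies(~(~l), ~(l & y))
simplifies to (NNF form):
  ~l | ~y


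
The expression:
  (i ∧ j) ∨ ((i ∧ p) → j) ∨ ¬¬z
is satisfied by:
  {j: True, z: True, p: False, i: False}
  {j: True, p: False, z: False, i: False}
  {z: True, j: False, p: False, i: False}
  {j: False, p: False, z: False, i: False}
  {i: True, j: True, z: True, p: False}
  {i: True, j: True, p: False, z: False}
  {i: True, z: True, j: False, p: False}
  {i: True, j: False, p: False, z: False}
  {j: True, p: True, z: True, i: False}
  {j: True, p: True, i: False, z: False}
  {p: True, z: True, i: False, j: False}
  {p: True, i: False, z: False, j: False}
  {j: True, p: True, i: True, z: True}
  {j: True, p: True, i: True, z: False}
  {p: True, i: True, z: True, j: False}


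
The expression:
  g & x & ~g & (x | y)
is never true.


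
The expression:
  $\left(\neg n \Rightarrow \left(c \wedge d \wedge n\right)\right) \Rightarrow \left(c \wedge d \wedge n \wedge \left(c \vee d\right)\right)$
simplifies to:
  $\left(c \wedge d\right) \vee \neg n$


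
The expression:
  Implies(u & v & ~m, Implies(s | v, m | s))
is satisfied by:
  {s: True, m: True, u: False, v: False}
  {s: True, u: False, v: False, m: False}
  {m: True, u: False, v: False, s: False}
  {m: False, u: False, v: False, s: False}
  {s: True, v: True, m: True, u: False}
  {s: True, v: True, m: False, u: False}
  {v: True, m: True, s: False, u: False}
  {v: True, s: False, u: False, m: False}
  {m: True, s: True, u: True, v: False}
  {s: True, u: True, m: False, v: False}
  {m: True, u: True, s: False, v: False}
  {u: True, s: False, v: False, m: False}
  {s: True, v: True, u: True, m: True}
  {s: True, v: True, u: True, m: False}
  {v: True, u: True, m: True, s: False}


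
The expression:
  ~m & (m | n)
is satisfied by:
  {n: True, m: False}


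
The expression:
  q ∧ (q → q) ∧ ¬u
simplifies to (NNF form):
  q ∧ ¬u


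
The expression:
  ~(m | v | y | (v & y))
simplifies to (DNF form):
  ~m & ~v & ~y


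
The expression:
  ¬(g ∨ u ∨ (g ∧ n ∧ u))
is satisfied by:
  {g: False, u: False}


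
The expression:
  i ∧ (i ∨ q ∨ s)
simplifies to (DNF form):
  i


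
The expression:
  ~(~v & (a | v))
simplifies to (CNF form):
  v | ~a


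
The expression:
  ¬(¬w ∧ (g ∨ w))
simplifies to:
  w ∨ ¬g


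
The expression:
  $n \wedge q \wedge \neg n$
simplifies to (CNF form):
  $\text{False}$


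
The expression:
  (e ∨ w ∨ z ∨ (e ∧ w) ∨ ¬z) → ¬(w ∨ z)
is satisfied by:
  {w: False, z: False}


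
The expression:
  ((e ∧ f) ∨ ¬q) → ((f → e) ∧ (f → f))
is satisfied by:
  {q: True, e: True, f: False}
  {q: True, e: False, f: False}
  {e: True, q: False, f: False}
  {q: False, e: False, f: False}
  {f: True, q: True, e: True}
  {f: True, q: True, e: False}
  {f: True, e: True, q: False}


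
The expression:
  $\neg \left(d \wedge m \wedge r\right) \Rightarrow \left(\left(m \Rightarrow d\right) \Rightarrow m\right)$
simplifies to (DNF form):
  $m$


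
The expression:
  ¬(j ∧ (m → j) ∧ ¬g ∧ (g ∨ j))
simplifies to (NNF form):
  g ∨ ¬j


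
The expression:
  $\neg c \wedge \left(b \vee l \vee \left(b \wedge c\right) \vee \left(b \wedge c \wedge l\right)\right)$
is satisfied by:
  {b: True, l: True, c: False}
  {b: True, l: False, c: False}
  {l: True, b: False, c: False}


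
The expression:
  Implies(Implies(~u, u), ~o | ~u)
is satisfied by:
  {u: False, o: False}
  {o: True, u: False}
  {u: True, o: False}


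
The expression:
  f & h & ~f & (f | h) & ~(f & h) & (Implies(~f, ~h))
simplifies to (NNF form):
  False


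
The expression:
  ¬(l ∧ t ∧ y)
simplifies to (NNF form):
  ¬l ∨ ¬t ∨ ¬y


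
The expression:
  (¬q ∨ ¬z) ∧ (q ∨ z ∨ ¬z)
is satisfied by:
  {q: False, z: False}
  {z: True, q: False}
  {q: True, z: False}


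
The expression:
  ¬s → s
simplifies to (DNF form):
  s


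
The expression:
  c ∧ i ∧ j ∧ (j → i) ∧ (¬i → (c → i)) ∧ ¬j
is never true.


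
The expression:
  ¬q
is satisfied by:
  {q: False}


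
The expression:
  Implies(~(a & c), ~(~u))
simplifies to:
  u | (a & c)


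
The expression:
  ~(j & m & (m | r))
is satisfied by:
  {m: False, j: False}
  {j: True, m: False}
  {m: True, j: False}


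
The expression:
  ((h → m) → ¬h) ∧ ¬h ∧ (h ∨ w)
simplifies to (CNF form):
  w ∧ ¬h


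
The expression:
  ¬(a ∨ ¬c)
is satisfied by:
  {c: True, a: False}


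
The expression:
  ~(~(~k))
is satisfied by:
  {k: False}


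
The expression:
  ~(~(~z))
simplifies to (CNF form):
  ~z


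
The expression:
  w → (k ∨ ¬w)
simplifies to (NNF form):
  k ∨ ¬w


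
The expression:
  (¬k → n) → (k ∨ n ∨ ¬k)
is always true.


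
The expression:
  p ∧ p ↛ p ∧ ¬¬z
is never true.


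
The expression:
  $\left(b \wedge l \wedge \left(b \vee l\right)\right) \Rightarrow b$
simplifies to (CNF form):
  $\text{True}$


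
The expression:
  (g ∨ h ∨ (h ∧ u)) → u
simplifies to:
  u ∨ (¬g ∧ ¬h)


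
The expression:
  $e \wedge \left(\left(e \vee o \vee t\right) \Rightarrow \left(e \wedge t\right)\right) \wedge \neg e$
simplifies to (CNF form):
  $\text{False}$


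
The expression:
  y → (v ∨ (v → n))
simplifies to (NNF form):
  True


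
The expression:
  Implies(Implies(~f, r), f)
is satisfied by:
  {f: True, r: False}
  {r: False, f: False}
  {r: True, f: True}


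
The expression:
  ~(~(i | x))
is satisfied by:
  {i: True, x: True}
  {i: True, x: False}
  {x: True, i: False}


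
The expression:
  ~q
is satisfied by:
  {q: False}


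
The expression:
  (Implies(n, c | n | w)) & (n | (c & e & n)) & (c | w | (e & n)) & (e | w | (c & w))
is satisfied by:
  {n: True, e: True, w: True}
  {n: True, e: True, w: False}
  {n: True, w: True, e: False}


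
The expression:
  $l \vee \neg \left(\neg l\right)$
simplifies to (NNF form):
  $l$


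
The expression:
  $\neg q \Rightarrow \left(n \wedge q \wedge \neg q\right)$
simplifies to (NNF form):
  $q$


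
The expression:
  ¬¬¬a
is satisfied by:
  {a: False}


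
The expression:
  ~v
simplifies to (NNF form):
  ~v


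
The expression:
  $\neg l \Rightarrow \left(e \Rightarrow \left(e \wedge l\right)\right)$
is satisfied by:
  {l: True, e: False}
  {e: False, l: False}
  {e: True, l: True}


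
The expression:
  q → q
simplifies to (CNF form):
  True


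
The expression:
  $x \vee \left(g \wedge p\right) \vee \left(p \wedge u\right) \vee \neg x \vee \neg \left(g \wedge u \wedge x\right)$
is always true.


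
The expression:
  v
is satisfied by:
  {v: True}


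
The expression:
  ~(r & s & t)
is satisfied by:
  {s: False, t: False, r: False}
  {r: True, s: False, t: False}
  {t: True, s: False, r: False}
  {r: True, t: True, s: False}
  {s: True, r: False, t: False}
  {r: True, s: True, t: False}
  {t: True, s: True, r: False}


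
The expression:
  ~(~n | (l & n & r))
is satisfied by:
  {n: True, l: False, r: False}
  {r: True, n: True, l: False}
  {l: True, n: True, r: False}


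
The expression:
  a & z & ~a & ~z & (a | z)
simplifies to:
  False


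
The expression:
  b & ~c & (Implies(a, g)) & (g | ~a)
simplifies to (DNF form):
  (b & g & ~c) | (b & ~a & ~c)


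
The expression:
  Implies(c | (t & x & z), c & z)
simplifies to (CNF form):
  (c | ~c) & (z | ~c) & (c | ~c | ~t) & (c | ~c | ~x) & (c | ~c | ~z) & (z | ~c | ~t) & (z | ~c | ~x) & (z | ~c | ~z) & (c | ~c | ~t | ~x) & (c | ~c | ~t | ~z) & (c | ~c | ~x | ~z) & (c | ~t | ~x | ~z) & (z | ~c | ~t | ~x) & (z | ~c | ~t | ~z) & (z | ~c | ~x | ~z) & (z | ~t | ~x | ~z)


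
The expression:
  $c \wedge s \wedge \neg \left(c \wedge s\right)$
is never true.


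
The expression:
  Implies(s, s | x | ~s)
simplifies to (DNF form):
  True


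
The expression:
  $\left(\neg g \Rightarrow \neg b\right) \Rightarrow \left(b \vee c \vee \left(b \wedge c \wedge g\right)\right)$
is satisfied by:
  {b: True, c: True}
  {b: True, c: False}
  {c: True, b: False}


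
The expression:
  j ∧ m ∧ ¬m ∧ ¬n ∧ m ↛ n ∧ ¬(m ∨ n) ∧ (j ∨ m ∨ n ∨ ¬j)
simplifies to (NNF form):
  False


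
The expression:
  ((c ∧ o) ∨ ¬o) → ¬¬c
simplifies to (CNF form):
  c ∨ o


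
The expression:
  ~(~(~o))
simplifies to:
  ~o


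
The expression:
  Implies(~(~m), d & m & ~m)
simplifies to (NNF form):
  ~m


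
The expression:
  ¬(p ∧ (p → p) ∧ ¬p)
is always true.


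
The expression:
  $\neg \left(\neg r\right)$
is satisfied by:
  {r: True}


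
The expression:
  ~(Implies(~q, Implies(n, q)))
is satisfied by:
  {n: True, q: False}


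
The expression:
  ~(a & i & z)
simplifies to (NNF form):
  ~a | ~i | ~z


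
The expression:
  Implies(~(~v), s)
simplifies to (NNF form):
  s | ~v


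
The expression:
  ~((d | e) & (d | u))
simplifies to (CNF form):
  ~d & (~e | ~u)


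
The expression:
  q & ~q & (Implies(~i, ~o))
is never true.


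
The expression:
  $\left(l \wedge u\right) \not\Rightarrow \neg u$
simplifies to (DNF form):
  $l \wedge u$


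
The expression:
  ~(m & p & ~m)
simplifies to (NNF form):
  True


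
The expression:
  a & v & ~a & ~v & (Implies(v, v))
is never true.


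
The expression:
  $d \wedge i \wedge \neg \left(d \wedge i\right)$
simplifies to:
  $\text{False}$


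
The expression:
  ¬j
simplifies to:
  ¬j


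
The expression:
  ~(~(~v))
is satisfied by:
  {v: False}


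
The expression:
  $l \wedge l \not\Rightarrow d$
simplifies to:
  $l \wedge \neg d$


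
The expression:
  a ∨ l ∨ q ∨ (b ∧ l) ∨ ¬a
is always true.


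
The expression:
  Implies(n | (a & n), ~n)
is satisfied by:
  {n: False}


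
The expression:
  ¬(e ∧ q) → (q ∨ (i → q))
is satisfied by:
  {q: True, i: False}
  {i: False, q: False}
  {i: True, q: True}


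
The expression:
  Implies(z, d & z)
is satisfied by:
  {d: True, z: False}
  {z: False, d: False}
  {z: True, d: True}


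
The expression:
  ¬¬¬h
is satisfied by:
  {h: False}


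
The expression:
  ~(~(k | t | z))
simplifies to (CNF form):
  k | t | z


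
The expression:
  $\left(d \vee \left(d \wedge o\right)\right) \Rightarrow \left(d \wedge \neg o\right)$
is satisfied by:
  {o: False, d: False}
  {d: True, o: False}
  {o: True, d: False}


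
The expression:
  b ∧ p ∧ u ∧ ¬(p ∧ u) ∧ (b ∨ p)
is never true.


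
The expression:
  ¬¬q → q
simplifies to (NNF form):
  True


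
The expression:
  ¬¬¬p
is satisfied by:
  {p: False}


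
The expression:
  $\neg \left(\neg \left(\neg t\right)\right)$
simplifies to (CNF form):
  $\neg t$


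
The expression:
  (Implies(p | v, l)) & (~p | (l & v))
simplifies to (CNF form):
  (l | ~p) & (l | ~v) & (v | ~p) & (v | ~v)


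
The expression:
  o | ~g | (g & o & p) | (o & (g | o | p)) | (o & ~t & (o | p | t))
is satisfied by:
  {o: True, g: False}
  {g: False, o: False}
  {g: True, o: True}


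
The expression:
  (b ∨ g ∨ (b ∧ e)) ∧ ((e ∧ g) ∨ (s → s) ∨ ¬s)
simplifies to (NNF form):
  b ∨ g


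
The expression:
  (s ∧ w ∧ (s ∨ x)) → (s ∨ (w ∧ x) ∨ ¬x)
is always true.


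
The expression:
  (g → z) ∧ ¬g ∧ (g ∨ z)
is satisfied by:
  {z: True, g: False}


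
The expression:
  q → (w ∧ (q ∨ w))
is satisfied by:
  {w: True, q: False}
  {q: False, w: False}
  {q: True, w: True}


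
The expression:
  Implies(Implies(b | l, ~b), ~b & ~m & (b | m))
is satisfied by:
  {b: True}


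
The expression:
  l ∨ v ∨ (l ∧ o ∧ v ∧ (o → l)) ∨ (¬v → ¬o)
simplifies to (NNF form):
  l ∨ v ∨ ¬o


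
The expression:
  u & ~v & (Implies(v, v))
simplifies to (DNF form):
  u & ~v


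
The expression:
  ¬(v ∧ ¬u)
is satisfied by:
  {u: True, v: False}
  {v: False, u: False}
  {v: True, u: True}


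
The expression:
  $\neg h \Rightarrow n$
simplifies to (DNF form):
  $h \vee n$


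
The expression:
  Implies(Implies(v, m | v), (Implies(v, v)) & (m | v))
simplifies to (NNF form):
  m | v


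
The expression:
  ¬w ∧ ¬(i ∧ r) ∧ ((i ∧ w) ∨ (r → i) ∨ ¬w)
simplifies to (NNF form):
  ¬w ∧ (¬i ∨ ¬r)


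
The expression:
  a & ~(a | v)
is never true.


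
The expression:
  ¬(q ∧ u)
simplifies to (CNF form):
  ¬q ∨ ¬u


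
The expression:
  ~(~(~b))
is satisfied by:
  {b: False}


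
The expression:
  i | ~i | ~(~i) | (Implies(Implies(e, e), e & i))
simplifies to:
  True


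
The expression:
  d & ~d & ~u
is never true.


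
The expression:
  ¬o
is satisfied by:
  {o: False}


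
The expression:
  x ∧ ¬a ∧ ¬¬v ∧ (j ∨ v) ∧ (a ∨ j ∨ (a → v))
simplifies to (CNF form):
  v ∧ x ∧ ¬a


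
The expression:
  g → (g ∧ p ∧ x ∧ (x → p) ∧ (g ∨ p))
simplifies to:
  (p ∧ x) ∨ ¬g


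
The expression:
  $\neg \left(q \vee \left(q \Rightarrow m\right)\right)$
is never true.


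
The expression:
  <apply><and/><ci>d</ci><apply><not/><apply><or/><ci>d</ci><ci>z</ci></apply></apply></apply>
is never true.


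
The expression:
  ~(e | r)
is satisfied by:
  {e: False, r: False}


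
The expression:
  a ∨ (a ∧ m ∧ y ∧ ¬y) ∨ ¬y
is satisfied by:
  {a: True, y: False}
  {y: False, a: False}
  {y: True, a: True}


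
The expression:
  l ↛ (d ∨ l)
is never true.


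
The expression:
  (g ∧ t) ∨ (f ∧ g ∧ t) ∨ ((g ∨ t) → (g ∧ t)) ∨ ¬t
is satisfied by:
  {g: True, t: False}
  {t: False, g: False}
  {t: True, g: True}


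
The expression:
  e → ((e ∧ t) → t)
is always true.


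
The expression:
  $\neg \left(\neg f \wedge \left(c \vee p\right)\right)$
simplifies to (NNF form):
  $f \vee \left(\neg c \wedge \neg p\right)$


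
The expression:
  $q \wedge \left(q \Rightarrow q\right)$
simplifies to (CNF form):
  $q$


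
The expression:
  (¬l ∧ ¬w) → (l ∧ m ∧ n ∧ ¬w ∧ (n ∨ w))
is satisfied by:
  {l: True, w: True}
  {l: True, w: False}
  {w: True, l: False}


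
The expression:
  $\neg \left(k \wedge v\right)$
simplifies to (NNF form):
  $\neg k \vee \neg v$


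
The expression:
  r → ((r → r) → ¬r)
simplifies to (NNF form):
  ¬r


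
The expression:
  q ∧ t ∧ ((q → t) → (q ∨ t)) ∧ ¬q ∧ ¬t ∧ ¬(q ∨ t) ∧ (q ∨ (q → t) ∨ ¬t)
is never true.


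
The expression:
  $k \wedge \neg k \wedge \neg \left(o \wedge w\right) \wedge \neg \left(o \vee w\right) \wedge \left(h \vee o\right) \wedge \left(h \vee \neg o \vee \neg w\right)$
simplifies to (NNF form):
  $\text{False}$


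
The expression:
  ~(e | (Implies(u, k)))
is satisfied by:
  {u: True, e: False, k: False}


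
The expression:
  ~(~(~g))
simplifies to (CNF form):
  ~g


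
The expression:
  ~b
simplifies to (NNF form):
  ~b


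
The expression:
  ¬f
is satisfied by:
  {f: False}


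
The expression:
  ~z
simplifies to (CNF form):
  ~z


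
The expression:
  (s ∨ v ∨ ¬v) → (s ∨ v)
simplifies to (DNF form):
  s ∨ v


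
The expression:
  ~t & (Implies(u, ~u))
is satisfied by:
  {u: False, t: False}


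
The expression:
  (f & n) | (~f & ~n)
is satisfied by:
  {f: False, n: False}
  {n: True, f: True}


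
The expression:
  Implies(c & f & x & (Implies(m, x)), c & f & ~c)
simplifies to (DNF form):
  ~c | ~f | ~x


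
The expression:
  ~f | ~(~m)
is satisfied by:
  {m: True, f: False}
  {f: False, m: False}
  {f: True, m: True}


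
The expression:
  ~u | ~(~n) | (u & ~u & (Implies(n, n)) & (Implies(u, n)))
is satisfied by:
  {n: True, u: False}
  {u: False, n: False}
  {u: True, n: True}


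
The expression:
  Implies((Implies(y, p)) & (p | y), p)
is always true.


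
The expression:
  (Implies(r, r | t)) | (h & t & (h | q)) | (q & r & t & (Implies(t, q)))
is always true.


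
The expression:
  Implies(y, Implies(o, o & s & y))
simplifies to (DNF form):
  s | ~o | ~y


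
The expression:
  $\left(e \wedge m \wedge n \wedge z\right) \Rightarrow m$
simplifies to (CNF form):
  $\text{True}$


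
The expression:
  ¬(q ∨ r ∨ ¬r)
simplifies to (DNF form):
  False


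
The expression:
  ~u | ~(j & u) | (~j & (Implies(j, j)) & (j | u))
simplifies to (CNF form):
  ~j | ~u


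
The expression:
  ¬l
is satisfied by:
  {l: False}


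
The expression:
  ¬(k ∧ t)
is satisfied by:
  {k: False, t: False}
  {t: True, k: False}
  {k: True, t: False}


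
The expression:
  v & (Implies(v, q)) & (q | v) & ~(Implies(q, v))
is never true.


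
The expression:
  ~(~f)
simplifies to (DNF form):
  f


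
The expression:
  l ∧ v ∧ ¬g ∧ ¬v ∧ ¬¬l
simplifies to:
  False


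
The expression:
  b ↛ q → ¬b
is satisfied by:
  {q: True, b: False}
  {b: False, q: False}
  {b: True, q: True}


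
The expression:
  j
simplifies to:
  j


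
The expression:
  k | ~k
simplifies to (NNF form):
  True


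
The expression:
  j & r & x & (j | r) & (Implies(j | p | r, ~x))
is never true.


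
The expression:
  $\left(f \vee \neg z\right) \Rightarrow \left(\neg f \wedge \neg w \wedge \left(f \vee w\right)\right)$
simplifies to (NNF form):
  $z \wedge \neg f$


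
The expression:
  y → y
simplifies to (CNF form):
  True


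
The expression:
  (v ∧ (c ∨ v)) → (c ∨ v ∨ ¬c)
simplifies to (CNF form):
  True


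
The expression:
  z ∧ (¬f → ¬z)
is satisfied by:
  {z: True, f: True}


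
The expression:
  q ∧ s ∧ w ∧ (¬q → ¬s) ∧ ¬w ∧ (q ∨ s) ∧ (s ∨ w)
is never true.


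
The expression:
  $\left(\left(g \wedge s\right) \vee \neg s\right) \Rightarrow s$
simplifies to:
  $s$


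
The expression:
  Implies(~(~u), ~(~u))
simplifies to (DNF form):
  True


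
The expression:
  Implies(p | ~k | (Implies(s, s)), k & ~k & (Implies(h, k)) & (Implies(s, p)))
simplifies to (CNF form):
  False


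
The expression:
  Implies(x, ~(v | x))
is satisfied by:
  {x: False}


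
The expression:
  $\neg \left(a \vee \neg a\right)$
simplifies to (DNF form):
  $\text{False}$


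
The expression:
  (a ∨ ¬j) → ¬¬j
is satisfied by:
  {j: True}


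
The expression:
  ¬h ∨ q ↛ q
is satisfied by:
  {h: False}


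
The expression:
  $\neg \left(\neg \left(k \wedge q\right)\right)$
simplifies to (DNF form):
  $k \wedge q$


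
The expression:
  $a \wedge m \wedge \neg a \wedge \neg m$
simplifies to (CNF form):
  $\text{False}$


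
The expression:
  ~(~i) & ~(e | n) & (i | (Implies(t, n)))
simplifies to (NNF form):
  i & ~e & ~n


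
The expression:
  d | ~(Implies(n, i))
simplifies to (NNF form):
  d | (n & ~i)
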